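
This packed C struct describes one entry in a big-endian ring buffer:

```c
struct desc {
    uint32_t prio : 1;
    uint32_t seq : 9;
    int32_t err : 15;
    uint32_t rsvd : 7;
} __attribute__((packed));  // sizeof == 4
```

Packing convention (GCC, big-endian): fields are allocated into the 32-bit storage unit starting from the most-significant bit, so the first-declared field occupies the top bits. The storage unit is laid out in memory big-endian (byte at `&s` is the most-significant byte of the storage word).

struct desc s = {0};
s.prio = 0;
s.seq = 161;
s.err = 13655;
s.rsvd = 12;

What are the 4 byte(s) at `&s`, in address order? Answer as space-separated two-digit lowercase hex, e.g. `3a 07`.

28 5a ab 8c

prio:1 = 0 → 0x0 << 31 → word 0x00000000
seq:9 = 161 → 0xa1 << 22 → word 0x28400000
err:15 = 13655 → 0x3557 << 7 → word 0x285aab80
rsvd:7 = 12 → 0xc << 0 → word 0x285aab8c
word = 0x285aab8c → big-endian bytes:
  [0]=0x28  [1]=0x5a  [2]=0xab  [3]=0x8c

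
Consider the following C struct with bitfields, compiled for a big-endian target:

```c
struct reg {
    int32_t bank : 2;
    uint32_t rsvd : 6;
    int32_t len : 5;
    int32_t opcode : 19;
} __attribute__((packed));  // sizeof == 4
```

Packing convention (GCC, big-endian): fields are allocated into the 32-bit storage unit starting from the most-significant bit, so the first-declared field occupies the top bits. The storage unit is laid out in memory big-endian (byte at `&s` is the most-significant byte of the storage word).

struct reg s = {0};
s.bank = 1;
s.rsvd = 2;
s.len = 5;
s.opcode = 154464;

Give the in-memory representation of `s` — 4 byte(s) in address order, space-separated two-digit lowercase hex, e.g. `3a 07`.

42 2a 5b 60

[30+:2] bank=1 & 0x3 = 0x1; word=0x40000000
[24+:6] rsvd=2 & 0x3f = 0x2; word=0x42000000
[19+:5] len=5 & 0x1f = 0x5; word=0x42280000
[0+:19] opcode=154464 & 0x7ffff = 0x25b60; word=0x422a5b60
word = 0x422a5b60 → big-endian bytes:
  [0]=0x42  [1]=0x2a  [2]=0x5b  [3]=0x60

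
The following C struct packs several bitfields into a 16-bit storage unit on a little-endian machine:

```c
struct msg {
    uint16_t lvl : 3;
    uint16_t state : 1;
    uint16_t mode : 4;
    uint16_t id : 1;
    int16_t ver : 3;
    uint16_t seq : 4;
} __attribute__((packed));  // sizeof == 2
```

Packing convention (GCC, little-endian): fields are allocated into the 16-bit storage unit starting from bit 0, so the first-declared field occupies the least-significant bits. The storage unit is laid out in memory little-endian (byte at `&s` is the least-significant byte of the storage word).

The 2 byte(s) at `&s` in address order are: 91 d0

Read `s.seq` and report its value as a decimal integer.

13

[0]=0x91 [1]=0xd0 (little-endian) → word 0xd091
lvl [0+:3] = (word>>0) & 0x7 = 1
state [3+:1] = (word>>3) & 0x1 = 0
mode [4+:4] = (word>>4) & 0xf = 9
id [8+:1] = (word>>8) & 0x1 = 0
ver [9+:3] = (word>>9) & 0x7 = 0
seq [12+:4] = (word>>12) & 0xf = 13  ←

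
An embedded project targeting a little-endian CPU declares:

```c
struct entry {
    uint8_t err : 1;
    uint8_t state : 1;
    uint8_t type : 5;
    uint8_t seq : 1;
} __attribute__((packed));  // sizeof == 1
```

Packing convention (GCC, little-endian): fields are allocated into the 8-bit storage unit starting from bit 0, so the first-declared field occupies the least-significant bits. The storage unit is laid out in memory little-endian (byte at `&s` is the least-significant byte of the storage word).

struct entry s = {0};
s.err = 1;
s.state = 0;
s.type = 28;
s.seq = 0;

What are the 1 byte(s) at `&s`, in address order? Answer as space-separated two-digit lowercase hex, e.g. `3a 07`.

err (1b) val=1 bits=0x1 at bit 0: 0x01
state (1b) val=0 bits=0x0 at bit 1: 0x01
type (5b) val=28 bits=0x1c at bit 2: 0x71
seq (1b) val=0 bits=0x0 at bit 7: 0x71
word = 0x71 → little-endian bytes:
  [0]=0x71

71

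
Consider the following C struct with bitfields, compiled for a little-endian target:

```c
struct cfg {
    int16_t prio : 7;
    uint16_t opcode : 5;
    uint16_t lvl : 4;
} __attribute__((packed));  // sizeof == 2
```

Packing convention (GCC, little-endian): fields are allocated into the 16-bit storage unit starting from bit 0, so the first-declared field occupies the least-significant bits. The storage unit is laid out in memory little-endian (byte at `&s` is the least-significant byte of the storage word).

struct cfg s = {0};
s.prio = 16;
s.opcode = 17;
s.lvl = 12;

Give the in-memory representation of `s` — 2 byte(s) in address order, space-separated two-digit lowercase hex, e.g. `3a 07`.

prio:7 = 16 → 0x10 << 0 → word 0x0010
opcode:5 = 17 → 0x11 << 7 → word 0x0890
lvl:4 = 12 → 0xc << 12 → word 0xc890
word = 0xc890 → little-endian bytes:
  [0]=0x90  [1]=0xc8

90 c8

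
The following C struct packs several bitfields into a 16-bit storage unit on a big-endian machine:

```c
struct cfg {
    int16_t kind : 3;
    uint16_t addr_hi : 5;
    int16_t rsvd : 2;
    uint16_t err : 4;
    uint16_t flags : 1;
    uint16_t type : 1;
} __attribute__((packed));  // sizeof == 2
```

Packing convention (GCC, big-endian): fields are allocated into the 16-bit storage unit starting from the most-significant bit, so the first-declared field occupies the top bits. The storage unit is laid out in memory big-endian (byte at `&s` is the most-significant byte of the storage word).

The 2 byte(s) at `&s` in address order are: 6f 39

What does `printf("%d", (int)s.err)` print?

[0]=0x6f [1]=0x39 (big-endian) → word 0x6f39
kind:3 @ bit 13 → (0x6f39>>13)&0x7 = 0x3
addr_hi:5 @ bit 8 → (0x6f39>>8)&0x1f = 0xf
rsvd:2 @ bit 6 → (0x6f39>>6)&0x3 = 0x0
err:4 @ bit 2 → (0x6f39>>2)&0xf = 0xe  ←
flags:1 @ bit 1 → (0x6f39>>1)&0x1 = 0x0
type:1 @ bit 0 → (0x6f39>>0)&0x1 = 0x1

14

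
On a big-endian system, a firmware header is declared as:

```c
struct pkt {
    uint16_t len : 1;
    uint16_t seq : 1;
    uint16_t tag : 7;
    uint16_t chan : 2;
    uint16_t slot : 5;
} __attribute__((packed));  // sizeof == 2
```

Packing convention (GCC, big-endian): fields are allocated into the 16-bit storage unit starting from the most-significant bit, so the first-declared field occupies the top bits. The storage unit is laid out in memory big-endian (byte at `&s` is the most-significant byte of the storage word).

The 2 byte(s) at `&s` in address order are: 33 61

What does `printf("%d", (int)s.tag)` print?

102

[0]=0x33 [1]=0x61 (big-endian) → word 0x3361
len [15+:1] = (word>>15) & 0x1 = 0
seq [14+:1] = (word>>14) & 0x1 = 0
tag [7+:7] = (word>>7) & 0x7f = 102  ←
chan [5+:2] = (word>>5) & 0x3 = 3
slot [0+:5] = (word>>0) & 0x1f = 1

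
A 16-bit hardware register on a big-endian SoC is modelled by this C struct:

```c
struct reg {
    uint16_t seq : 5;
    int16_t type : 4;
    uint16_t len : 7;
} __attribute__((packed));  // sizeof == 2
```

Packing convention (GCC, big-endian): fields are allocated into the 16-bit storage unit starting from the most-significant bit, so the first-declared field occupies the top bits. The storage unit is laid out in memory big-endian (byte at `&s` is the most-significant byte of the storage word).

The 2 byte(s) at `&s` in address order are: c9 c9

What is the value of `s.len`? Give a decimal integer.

[0]=0xc9 [1]=0xc9 (big-endian) → word 0xc9c9
seq [11+:5] = (word>>11) & 0x1f = 25
type [7+:4] = (word>>7) & 0xf = 3
len [0+:7] = (word>>0) & 0x7f = 73  ←

73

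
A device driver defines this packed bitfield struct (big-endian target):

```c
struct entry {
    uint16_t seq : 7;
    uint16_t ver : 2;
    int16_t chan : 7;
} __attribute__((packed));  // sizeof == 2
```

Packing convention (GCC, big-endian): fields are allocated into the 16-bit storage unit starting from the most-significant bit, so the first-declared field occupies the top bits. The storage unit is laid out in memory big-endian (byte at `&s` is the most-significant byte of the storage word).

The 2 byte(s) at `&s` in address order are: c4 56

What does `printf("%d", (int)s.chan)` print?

[0]=0xc4 [1]=0x56 (big-endian) → word 0xc456
seq [9+:7] = (word>>9) & 0x7f = 98
ver [7+:2] = (word>>7) & 0x3 = 0
chan [0+:7] = (word>>0) & 0x7f = 86  ←
chan signed 7b, MSB=1: 86 - 128 = -42

-42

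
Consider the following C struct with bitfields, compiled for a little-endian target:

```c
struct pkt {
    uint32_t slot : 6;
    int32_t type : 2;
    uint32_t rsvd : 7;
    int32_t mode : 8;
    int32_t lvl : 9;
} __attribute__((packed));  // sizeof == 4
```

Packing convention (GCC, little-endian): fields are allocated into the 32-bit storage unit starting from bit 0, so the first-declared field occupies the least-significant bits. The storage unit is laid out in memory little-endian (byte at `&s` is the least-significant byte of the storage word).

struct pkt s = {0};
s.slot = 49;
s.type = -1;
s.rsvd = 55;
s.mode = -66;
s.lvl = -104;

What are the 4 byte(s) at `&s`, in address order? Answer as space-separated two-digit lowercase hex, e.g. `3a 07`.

slot (6b) val=49 bits=0x31 at bit 0: 0x00000031
type (2b) val=-1 bits=0x3 at bit 6: 0x000000f1
rsvd (7b) val=55 bits=0x37 at bit 8: 0x000037f1
mode (8b) val=-66 bits=0xbe at bit 15: 0x005f37f1
lvl (9b) val=-104 bits=0x198 at bit 23: 0xcc5f37f1
word = 0xcc5f37f1 → little-endian bytes:
  [0]=0xf1  [1]=0x37  [2]=0x5f  [3]=0xcc

f1 37 5f cc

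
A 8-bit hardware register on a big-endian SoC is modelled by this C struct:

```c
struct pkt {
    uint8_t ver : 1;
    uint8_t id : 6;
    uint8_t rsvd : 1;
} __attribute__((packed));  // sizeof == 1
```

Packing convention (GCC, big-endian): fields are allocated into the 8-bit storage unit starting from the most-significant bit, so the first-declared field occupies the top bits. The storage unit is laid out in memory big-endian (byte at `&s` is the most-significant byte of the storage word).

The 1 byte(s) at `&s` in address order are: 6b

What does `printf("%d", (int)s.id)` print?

[0]=0x6b (big-endian) → word 0x6b
ver:1 @ bit 7 → (0x6b>>7)&0x1 = 0x0
id:6 @ bit 1 → (0x6b>>1)&0x3f = 0x35  ←
rsvd:1 @ bit 0 → (0x6b>>0)&0x1 = 0x1

53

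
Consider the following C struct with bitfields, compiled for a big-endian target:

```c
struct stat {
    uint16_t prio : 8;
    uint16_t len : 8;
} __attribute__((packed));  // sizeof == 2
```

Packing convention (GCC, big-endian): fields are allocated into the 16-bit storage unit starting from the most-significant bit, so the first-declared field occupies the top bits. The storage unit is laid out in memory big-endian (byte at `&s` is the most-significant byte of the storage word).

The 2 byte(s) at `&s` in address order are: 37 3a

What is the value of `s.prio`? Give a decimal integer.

[0]=0x37 [1]=0x3a (big-endian) → word 0x373a
prio [8+:8] = (word>>8) & 0xff = 55  ←
len [0+:8] = (word>>0) & 0xff = 58

55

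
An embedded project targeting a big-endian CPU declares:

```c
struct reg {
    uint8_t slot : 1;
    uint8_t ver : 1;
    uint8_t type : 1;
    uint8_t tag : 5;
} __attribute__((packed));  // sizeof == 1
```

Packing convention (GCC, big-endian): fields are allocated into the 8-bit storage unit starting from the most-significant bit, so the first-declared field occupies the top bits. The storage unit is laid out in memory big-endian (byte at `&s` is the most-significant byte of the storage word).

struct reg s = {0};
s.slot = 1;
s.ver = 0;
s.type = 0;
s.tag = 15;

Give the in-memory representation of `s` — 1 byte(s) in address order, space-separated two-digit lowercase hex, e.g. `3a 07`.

8f

[7+:1] slot=1 & 0x1 = 0x1; word=0x80
[6+:1] ver=0 & 0x1 = 0x0; word=0x80
[5+:1] type=0 & 0x1 = 0x0; word=0x80
[0+:5] tag=15 & 0x1f = 0xf; word=0x8f
word = 0x8f → big-endian bytes:
  [0]=0x8f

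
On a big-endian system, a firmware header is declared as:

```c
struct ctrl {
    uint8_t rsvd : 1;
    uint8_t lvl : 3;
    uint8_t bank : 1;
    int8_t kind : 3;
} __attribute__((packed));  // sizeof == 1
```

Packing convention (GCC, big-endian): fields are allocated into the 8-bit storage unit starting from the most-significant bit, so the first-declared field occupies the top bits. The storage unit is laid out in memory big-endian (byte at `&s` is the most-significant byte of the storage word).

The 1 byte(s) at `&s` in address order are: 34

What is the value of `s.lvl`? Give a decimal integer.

[0]=0x34 (big-endian) → word 0x34
rsvd [7+:1] = (word>>7) & 0x1 = 0
lvl [4+:3] = (word>>4) & 0x7 = 3  ←
bank [3+:1] = (word>>3) & 0x1 = 0
kind [0+:3] = (word>>0) & 0x7 = 4

3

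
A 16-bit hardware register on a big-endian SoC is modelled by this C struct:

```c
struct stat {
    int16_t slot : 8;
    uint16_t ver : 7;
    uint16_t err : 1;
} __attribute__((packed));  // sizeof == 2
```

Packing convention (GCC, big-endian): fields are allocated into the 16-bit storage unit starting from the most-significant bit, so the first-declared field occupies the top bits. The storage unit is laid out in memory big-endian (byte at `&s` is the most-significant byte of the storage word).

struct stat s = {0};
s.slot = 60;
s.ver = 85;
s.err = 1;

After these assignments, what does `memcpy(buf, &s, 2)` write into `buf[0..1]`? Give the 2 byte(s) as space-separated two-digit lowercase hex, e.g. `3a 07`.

slot:8 = 60 → 0x3c << 8 → word 0x3c00
ver:7 = 85 → 0x55 << 1 → word 0x3caa
err:1 = 1 → 0x1 << 0 → word 0x3cab
word = 0x3cab → big-endian bytes:
  [0]=0x3c  [1]=0xab

3c ab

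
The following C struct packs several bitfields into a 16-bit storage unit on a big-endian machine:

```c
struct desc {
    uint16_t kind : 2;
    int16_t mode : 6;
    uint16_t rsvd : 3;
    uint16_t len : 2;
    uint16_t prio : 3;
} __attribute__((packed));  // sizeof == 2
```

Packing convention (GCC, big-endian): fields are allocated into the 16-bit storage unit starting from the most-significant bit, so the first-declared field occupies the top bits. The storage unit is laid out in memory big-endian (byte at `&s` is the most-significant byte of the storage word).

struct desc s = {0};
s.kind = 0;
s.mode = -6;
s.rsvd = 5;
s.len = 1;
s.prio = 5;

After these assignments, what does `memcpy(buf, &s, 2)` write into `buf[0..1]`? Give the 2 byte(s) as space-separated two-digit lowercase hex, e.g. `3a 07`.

kind:2 = 0 → 0x0 << 14 → word 0x0000
mode:6 = -6 → 0x3a << 8 → word 0x3a00
rsvd:3 = 5 → 0x5 << 5 → word 0x3aa0
len:2 = 1 → 0x1 << 3 → word 0x3aa8
prio:3 = 5 → 0x5 << 0 → word 0x3aad
word = 0x3aad → big-endian bytes:
  [0]=0x3a  [1]=0xad

3a ad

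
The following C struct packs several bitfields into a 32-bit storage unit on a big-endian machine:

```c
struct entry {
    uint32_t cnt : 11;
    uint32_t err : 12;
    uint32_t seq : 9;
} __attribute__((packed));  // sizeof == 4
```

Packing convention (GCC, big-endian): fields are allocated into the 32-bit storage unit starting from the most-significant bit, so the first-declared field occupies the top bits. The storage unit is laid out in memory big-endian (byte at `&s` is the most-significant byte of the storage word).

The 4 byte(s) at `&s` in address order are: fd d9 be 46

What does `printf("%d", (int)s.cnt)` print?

2030

[0]=0xfd [1]=0xd9 [2]=0xbe [3]=0x46 (big-endian) → word 0xfdd9be46
cnt [21+:11] = (word>>21) & 0x7ff = 2030  ←
err [9+:12] = (word>>9) & 0xfff = 3295
seq [0+:9] = (word>>0) & 0x1ff = 70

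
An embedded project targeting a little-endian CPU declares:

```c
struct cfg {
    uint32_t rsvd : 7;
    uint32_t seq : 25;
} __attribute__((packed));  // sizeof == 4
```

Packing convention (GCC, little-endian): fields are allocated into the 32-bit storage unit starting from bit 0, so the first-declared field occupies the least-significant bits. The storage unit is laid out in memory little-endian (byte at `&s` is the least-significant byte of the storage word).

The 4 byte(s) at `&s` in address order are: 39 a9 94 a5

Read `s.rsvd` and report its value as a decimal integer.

57

[0]=0x39 [1]=0xa9 [2]=0x94 [3]=0xa5 (little-endian) → word 0xa594a939
rsvd:7 @ bit 0 → (0xa594a939>>0)&0x7f = 0x39  ←
seq:25 @ bit 7 → (0xa594a939>>7)&0x1ffffff = 0x14b2952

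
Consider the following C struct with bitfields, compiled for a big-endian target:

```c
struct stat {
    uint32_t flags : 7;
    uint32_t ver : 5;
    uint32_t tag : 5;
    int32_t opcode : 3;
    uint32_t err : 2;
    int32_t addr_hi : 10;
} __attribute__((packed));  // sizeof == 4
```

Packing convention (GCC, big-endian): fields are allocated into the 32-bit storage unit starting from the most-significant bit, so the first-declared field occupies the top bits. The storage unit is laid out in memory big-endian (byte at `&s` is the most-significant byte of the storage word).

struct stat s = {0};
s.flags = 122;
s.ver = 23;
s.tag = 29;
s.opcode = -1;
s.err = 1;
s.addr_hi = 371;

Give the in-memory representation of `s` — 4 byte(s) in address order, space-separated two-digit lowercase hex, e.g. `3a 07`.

f5 7e f5 73

flags (7b) val=122 bits=0x7a at bit 25: 0xf4000000
ver (5b) val=23 bits=0x17 at bit 20: 0xf5700000
tag (5b) val=29 bits=0x1d at bit 15: 0xf57e8000
opcode (3b) val=-1 bits=0x7 at bit 12: 0xf57ef000
err (2b) val=1 bits=0x1 at bit 10: 0xf57ef400
addr_hi (10b) val=371 bits=0x173 at bit 0: 0xf57ef573
word = 0xf57ef573 → big-endian bytes:
  [0]=0xf5  [1]=0x7e  [2]=0xf5  [3]=0x73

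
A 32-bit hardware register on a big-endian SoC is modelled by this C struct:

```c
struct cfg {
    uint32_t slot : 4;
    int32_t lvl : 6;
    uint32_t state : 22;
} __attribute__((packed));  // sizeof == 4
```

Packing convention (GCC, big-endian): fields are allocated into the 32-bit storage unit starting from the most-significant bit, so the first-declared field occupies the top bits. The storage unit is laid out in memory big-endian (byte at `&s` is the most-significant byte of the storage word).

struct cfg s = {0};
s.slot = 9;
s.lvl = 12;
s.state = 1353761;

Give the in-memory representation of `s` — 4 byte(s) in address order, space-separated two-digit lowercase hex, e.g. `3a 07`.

93 14 a8 21

slot:4 = 9 → 0x9 << 28 → word 0x90000000
lvl:6 = 12 → 0xc << 22 → word 0x93000000
state:22 = 1353761 → 0x14a821 << 0 → word 0x9314a821
word = 0x9314a821 → big-endian bytes:
  [0]=0x93  [1]=0x14  [2]=0xa8  [3]=0x21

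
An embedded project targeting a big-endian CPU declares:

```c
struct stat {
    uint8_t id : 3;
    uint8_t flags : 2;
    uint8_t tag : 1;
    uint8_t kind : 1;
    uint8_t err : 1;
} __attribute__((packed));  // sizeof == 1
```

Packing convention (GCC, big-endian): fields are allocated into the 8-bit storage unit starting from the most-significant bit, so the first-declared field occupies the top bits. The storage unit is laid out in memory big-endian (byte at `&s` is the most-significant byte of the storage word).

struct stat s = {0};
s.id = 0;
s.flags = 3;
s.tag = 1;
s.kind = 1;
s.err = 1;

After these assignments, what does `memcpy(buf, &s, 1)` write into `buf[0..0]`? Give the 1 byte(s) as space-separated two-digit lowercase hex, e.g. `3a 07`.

id:3 = 0 → 0x0 << 5 → word 0x00
flags:2 = 3 → 0x3 << 3 → word 0x18
tag:1 = 1 → 0x1 << 2 → word 0x1c
kind:1 = 1 → 0x1 << 1 → word 0x1e
err:1 = 1 → 0x1 << 0 → word 0x1f
word = 0x1f → big-endian bytes:
  [0]=0x1f

1f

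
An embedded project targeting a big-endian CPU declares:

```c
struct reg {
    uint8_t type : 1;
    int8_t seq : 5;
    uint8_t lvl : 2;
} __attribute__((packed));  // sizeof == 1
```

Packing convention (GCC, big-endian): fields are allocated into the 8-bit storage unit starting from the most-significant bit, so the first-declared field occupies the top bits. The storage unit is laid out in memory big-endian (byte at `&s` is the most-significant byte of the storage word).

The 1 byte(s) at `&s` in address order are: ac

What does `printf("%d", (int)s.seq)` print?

11

[0]=0xac (big-endian) → word 0xac
type:1 @ bit 7 → (0xac>>7)&0x1 = 0x1
seq:5 @ bit 2 → (0xac>>2)&0x1f = 0xb  ←
lvl:2 @ bit 0 → (0xac>>0)&0x3 = 0x0
seq signed 5b, MSB=0: value = 11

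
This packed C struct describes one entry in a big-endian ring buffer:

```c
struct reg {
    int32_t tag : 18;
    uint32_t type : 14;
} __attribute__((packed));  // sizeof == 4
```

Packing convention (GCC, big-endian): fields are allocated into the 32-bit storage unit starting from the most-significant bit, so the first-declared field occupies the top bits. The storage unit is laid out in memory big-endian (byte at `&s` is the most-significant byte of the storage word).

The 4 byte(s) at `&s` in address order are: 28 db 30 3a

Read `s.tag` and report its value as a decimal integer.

[0]=0x28 [1]=0xdb [2]=0x30 [3]=0x3a (big-endian) → word 0x28db303a
tag [14+:18] = (word>>14) & 0x3ffff = 41836  ←
type [0+:14] = (word>>0) & 0x3fff = 12346
tag signed 18b, MSB=0: value = 41836

41836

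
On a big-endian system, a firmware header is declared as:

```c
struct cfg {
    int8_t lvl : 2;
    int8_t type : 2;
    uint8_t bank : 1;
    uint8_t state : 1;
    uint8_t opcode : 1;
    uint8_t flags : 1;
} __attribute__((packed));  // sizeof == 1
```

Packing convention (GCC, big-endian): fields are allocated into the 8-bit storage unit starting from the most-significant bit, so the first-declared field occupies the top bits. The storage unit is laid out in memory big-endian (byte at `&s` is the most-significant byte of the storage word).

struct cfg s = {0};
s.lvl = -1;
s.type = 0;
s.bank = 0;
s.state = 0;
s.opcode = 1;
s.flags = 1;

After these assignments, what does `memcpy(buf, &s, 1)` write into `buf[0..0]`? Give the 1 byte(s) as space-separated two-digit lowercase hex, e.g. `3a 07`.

c3

lvl (2b) val=-1 bits=0x3 at bit 6: 0xc0
type (2b) val=0 bits=0x0 at bit 4: 0xc0
bank (1b) val=0 bits=0x0 at bit 3: 0xc0
state (1b) val=0 bits=0x0 at bit 2: 0xc0
opcode (1b) val=1 bits=0x1 at bit 1: 0xc2
flags (1b) val=1 bits=0x1 at bit 0: 0xc3
word = 0xc3 → big-endian bytes:
  [0]=0xc3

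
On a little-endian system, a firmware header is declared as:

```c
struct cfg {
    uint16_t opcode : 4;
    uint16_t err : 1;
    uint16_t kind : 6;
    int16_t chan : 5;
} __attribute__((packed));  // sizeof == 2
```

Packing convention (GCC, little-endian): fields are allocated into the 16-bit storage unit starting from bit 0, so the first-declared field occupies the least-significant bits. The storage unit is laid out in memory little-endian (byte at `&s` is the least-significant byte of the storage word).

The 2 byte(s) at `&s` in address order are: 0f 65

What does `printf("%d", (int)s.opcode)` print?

[0]=0x0f [1]=0x65 (little-endian) → word 0x650f
opcode:4 @ bit 0 → (0x650f>>0)&0xf = 0xf  ←
err:1 @ bit 4 → (0x650f>>4)&0x1 = 0x0
kind:6 @ bit 5 → (0x650f>>5)&0x3f = 0x28
chan:5 @ bit 11 → (0x650f>>11)&0x1f = 0xc

15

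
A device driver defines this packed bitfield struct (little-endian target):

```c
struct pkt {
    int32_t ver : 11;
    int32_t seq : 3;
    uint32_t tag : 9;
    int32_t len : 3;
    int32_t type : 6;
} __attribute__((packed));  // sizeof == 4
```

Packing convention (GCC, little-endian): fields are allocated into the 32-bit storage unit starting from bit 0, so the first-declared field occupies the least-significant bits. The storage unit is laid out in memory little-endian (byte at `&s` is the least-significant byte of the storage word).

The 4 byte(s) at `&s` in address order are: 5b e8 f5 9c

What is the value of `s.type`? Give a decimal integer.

-25

[0]=0x5b [1]=0xe8 [2]=0xf5 [3]=0x9c (little-endian) → word 0x9cf5e85b
ver:11 @ bit 0 → (0x9cf5e85b>>0)&0x7ff = 0x5b
seq:3 @ bit 11 → (0x9cf5e85b>>11)&0x7 = 0x5
tag:9 @ bit 14 → (0x9cf5e85b>>14)&0x1ff = 0x1d7
len:3 @ bit 23 → (0x9cf5e85b>>23)&0x7 = 0x1
type:6 @ bit 26 → (0x9cf5e85b>>26)&0x3f = 0x27  ←
type signed 6b, MSB=1: 39 - 64 = -25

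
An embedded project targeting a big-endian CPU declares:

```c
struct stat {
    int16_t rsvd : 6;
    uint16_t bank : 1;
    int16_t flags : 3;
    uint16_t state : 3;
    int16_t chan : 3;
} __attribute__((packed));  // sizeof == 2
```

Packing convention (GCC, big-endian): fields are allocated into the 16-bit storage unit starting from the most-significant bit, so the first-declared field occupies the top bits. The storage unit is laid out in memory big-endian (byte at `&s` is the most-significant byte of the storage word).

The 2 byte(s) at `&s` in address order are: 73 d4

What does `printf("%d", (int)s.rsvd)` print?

[0]=0x73 [1]=0xd4 (big-endian) → word 0x73d4
rsvd:6 @ bit 10 → (0x73d4>>10)&0x3f = 0x1c  ←
bank:1 @ bit 9 → (0x73d4>>9)&0x1 = 0x1
flags:3 @ bit 6 → (0x73d4>>6)&0x7 = 0x7
state:3 @ bit 3 → (0x73d4>>3)&0x7 = 0x2
chan:3 @ bit 0 → (0x73d4>>0)&0x7 = 0x4
rsvd signed 6b, MSB=0: value = 28

28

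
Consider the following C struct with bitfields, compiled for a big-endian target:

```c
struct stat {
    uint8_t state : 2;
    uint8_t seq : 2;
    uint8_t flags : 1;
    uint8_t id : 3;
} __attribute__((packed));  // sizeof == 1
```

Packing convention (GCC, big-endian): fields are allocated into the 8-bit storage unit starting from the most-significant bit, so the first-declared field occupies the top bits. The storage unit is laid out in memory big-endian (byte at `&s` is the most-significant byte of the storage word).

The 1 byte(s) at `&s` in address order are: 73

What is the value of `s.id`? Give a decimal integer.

[0]=0x73 (big-endian) → word 0x73
state [6+:2] = (word>>6) & 0x3 = 1
seq [4+:2] = (word>>4) & 0x3 = 3
flags [3+:1] = (word>>3) & 0x1 = 0
id [0+:3] = (word>>0) & 0x7 = 3  ←

3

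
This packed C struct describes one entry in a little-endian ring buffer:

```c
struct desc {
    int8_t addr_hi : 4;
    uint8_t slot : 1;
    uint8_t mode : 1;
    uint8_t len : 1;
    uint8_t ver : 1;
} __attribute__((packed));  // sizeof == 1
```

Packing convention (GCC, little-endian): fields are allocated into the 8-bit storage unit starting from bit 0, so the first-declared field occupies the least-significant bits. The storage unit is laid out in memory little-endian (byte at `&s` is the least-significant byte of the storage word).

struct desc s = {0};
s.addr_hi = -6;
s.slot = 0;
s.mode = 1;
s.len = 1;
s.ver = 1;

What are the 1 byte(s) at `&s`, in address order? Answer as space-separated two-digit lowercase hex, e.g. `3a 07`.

addr_hi (4b) val=-6 bits=0xa at bit 0: 0x0a
slot (1b) val=0 bits=0x0 at bit 4: 0x0a
mode (1b) val=1 bits=0x1 at bit 5: 0x2a
len (1b) val=1 bits=0x1 at bit 6: 0x6a
ver (1b) val=1 bits=0x1 at bit 7: 0xea
word = 0xea → little-endian bytes:
  [0]=0xea

ea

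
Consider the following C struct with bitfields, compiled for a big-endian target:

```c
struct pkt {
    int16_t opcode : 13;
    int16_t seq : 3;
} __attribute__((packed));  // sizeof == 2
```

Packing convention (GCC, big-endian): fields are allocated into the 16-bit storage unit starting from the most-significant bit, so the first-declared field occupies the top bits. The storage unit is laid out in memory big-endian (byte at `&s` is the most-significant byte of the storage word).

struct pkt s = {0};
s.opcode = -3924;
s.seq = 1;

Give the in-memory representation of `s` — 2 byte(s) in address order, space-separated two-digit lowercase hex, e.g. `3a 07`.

85 61

opcode (13b) val=-3924 bits=0x10ac at bit 3: 0x8560
seq (3b) val=1 bits=0x1 at bit 0: 0x8561
word = 0x8561 → big-endian bytes:
  [0]=0x85  [1]=0x61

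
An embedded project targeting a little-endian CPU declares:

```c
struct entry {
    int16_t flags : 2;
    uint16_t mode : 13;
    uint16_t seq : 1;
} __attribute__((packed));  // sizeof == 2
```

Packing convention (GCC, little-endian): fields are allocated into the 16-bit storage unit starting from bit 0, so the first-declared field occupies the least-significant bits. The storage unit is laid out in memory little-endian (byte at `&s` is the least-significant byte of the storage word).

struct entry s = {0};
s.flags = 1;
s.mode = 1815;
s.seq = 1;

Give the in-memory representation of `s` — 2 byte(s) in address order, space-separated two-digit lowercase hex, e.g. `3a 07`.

flags (2b) val=1 bits=0x1 at bit 0: 0x0001
mode (13b) val=1815 bits=0x717 at bit 2: 0x1c5d
seq (1b) val=1 bits=0x1 at bit 15: 0x9c5d
word = 0x9c5d → little-endian bytes:
  [0]=0x5d  [1]=0x9c

5d 9c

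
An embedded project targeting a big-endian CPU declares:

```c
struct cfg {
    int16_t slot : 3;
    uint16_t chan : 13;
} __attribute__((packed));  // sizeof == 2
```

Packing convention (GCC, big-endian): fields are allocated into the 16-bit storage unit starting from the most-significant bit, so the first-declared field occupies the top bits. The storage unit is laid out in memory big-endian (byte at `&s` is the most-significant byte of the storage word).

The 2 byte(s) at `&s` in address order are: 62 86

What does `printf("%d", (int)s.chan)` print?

[0]=0x62 [1]=0x86 (big-endian) → word 0x6286
slot [13+:3] = (word>>13) & 0x7 = 3
chan [0+:13] = (word>>0) & 0x1fff = 646  ←

646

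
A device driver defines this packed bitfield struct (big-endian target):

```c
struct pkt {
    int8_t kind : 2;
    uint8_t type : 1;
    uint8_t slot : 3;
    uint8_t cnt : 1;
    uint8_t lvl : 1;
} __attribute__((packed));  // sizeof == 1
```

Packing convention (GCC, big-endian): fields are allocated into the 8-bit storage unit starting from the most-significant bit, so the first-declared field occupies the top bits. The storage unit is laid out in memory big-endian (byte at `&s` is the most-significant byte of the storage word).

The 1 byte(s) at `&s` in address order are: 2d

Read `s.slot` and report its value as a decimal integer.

3

[0]=0x2d (big-endian) → word 0x2d
kind [6+:2] = (word>>6) & 0x3 = 0
type [5+:1] = (word>>5) & 0x1 = 1
slot [2+:3] = (word>>2) & 0x7 = 3  ←
cnt [1+:1] = (word>>1) & 0x1 = 0
lvl [0+:1] = (word>>0) & 0x1 = 1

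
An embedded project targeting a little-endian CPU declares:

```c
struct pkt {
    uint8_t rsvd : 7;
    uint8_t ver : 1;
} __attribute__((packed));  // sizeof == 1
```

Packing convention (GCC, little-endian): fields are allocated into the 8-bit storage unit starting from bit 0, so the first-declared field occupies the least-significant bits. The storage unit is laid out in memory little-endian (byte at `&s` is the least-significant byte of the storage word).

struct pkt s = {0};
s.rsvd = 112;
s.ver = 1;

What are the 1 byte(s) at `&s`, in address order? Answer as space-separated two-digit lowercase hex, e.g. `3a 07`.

[0+:7] rsvd=112 & 0x7f = 0x70; word=0x70
[7+:1] ver=1 & 0x1 = 0x1; word=0xf0
word = 0xf0 → little-endian bytes:
  [0]=0xf0

f0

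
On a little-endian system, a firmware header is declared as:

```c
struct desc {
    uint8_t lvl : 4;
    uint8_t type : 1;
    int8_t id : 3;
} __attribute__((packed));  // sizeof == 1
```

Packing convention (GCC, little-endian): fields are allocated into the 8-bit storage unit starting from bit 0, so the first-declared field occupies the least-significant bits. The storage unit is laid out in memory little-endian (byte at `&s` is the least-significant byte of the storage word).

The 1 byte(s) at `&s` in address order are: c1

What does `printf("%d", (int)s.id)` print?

[0]=0xc1 (little-endian) → word 0xc1
lvl:4 @ bit 0 → (0xc1>>0)&0xf = 0x1
type:1 @ bit 4 → (0xc1>>4)&0x1 = 0x0
id:3 @ bit 5 → (0xc1>>5)&0x7 = 0x6  ←
id signed 3b, MSB=1: 6 - 8 = -2

-2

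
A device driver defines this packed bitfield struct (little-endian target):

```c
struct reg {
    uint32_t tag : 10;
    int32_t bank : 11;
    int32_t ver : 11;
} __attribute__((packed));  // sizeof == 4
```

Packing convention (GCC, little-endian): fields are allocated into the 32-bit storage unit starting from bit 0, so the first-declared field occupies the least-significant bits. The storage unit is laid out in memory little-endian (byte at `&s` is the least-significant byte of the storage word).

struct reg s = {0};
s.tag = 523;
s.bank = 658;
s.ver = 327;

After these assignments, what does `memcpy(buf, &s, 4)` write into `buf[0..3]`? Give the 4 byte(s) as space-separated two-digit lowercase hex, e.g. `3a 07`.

[0+:10] tag=523 & 0x3ff = 0x20b; word=0x0000020b
[10+:11] bank=658 & 0x7ff = 0x292; word=0x000a4a0b
[21+:11] ver=327 & 0x7ff = 0x147; word=0x28ea4a0b
word = 0x28ea4a0b → little-endian bytes:
  [0]=0x0b  [1]=0x4a  [2]=0xea  [3]=0x28

0b 4a ea 28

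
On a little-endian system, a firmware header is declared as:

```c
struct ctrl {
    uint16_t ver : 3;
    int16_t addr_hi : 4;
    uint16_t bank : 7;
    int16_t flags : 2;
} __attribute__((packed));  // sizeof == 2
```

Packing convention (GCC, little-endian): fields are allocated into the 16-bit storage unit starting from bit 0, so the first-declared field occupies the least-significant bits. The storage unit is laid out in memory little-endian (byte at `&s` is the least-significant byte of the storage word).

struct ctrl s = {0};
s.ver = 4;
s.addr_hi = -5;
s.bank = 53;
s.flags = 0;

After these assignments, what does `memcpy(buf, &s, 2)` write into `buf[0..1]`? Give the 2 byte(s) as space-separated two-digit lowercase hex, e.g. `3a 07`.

dc 1a

ver:3 = 4 → 0x4 << 0 → word 0x0004
addr_hi:4 = -5 → 0xb << 3 → word 0x005c
bank:7 = 53 → 0x35 << 7 → word 0x1adc
flags:2 = 0 → 0x0 << 14 → word 0x1adc
word = 0x1adc → little-endian bytes:
  [0]=0xdc  [1]=0x1a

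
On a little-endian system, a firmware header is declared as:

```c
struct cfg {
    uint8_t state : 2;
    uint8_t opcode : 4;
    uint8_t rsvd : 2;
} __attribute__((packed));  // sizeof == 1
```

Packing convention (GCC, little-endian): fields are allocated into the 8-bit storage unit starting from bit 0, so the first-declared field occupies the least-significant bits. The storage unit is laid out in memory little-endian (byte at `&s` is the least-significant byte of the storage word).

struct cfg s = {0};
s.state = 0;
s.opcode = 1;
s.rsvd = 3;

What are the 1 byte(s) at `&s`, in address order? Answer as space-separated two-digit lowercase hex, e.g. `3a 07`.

state (2b) val=0 bits=0x0 at bit 0: 0x00
opcode (4b) val=1 bits=0x1 at bit 2: 0x04
rsvd (2b) val=3 bits=0x3 at bit 6: 0xc4
word = 0xc4 → little-endian bytes:
  [0]=0xc4

c4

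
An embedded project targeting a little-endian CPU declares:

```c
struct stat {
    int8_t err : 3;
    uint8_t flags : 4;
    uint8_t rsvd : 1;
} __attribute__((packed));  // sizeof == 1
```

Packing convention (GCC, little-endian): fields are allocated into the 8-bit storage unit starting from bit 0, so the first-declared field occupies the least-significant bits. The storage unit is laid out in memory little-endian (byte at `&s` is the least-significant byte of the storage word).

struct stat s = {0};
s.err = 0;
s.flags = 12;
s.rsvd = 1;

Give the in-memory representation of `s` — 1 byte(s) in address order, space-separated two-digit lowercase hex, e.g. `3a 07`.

e0

err (3b) val=0 bits=0x0 at bit 0: 0x00
flags (4b) val=12 bits=0xc at bit 3: 0x60
rsvd (1b) val=1 bits=0x1 at bit 7: 0xe0
word = 0xe0 → little-endian bytes:
  [0]=0xe0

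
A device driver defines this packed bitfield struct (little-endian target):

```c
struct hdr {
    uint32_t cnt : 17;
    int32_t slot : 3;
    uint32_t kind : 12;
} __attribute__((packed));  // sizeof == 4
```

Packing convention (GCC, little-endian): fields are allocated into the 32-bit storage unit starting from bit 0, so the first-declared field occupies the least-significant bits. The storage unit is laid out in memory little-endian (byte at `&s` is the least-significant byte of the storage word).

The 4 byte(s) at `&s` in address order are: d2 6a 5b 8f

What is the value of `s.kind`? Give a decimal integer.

[0]=0xd2 [1]=0x6a [2]=0x5b [3]=0x8f (little-endian) → word 0x8f5b6ad2
cnt [0+:17] = (word>>0) & 0x1ffff = 92882
slot [17+:3] = (word>>17) & 0x7 = 5
kind [20+:12] = (word>>20) & 0xfff = 2293  ←

2293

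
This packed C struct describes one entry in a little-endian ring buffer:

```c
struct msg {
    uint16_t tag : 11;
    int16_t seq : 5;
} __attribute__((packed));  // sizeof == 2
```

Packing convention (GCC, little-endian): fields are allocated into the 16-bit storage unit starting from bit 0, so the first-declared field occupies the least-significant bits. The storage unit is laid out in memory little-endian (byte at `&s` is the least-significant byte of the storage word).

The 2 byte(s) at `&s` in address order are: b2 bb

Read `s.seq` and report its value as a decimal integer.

-9

[0]=0xb2 [1]=0xbb (little-endian) → word 0xbbb2
tag:11 @ bit 0 → (0xbbb2>>0)&0x7ff = 0x3b2
seq:5 @ bit 11 → (0xbbb2>>11)&0x1f = 0x17  ←
seq signed 5b, MSB=1: 23 - 32 = -9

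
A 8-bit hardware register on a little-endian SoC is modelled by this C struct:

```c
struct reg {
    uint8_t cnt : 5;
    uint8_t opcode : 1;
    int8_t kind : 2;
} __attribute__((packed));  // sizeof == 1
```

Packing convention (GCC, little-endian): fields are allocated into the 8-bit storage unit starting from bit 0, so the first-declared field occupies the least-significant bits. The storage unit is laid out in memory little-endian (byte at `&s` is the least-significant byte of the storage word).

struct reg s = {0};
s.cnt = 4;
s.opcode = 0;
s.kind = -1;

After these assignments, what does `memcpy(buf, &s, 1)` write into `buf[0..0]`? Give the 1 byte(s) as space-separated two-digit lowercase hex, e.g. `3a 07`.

[0+:5] cnt=4 & 0x1f = 0x4; word=0x04
[5+:1] opcode=0 & 0x1 = 0x0; word=0x04
[6+:2] kind=-1 & 0x3 = 0x3; word=0xc4
word = 0xc4 → little-endian bytes:
  [0]=0xc4

c4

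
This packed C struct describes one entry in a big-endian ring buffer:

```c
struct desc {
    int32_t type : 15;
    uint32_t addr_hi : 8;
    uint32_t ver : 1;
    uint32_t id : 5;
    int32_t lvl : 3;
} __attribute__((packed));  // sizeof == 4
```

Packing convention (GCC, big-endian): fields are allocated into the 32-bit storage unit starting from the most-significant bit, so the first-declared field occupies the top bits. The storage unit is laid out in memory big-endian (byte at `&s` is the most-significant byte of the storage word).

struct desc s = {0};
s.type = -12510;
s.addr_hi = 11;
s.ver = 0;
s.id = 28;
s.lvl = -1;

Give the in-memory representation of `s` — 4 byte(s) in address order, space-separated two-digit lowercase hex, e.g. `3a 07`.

9e 44 16 e7

type (15b) val=-12510 bits=0x4f22 at bit 17: 0x9e440000
addr_hi (8b) val=11 bits=0xb at bit 9: 0x9e441600
ver (1b) val=0 bits=0x0 at bit 8: 0x9e441600
id (5b) val=28 bits=0x1c at bit 3: 0x9e4416e0
lvl (3b) val=-1 bits=0x7 at bit 0: 0x9e4416e7
word = 0x9e4416e7 → big-endian bytes:
  [0]=0x9e  [1]=0x44  [2]=0x16  [3]=0xe7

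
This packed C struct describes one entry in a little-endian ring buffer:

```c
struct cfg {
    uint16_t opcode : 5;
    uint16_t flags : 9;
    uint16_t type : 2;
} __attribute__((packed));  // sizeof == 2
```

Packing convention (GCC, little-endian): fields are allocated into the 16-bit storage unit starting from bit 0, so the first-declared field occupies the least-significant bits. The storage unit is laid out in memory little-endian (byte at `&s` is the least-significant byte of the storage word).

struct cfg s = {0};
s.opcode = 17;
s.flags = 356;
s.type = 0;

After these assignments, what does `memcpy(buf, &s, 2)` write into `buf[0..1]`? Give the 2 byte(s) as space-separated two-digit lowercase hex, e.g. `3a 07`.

[0+:5] opcode=17 & 0x1f = 0x11; word=0x0011
[5+:9] flags=356 & 0x1ff = 0x164; word=0x2c91
[14+:2] type=0 & 0x3 = 0x0; word=0x2c91
word = 0x2c91 → little-endian bytes:
  [0]=0x91  [1]=0x2c

91 2c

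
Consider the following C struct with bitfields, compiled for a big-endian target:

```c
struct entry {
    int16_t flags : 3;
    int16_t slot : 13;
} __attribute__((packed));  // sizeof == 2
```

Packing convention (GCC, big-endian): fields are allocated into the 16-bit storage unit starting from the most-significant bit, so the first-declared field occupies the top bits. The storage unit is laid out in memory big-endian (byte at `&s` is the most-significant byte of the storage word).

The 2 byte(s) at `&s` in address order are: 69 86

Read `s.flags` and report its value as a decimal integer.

[0]=0x69 [1]=0x86 (big-endian) → word 0x6986
flags [13+:3] = (word>>13) & 0x7 = 3  ←
slot [0+:13] = (word>>0) & 0x1fff = 2438
flags signed 3b, MSB=0: value = 3

3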